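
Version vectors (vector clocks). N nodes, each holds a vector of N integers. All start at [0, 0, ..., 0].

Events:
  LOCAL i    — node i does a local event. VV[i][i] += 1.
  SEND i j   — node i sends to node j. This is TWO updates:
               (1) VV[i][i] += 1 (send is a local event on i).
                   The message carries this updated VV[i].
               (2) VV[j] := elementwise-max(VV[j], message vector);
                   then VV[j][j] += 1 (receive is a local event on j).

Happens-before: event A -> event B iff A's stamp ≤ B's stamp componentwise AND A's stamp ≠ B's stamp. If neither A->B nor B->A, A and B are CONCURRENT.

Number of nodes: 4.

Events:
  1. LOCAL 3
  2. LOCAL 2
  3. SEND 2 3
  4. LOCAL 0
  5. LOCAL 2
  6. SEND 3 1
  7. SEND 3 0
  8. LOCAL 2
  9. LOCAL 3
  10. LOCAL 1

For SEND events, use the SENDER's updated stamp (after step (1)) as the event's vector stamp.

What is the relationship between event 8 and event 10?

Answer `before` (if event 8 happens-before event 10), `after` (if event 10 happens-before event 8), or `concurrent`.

Answer: concurrent

Derivation:
Initial: VV[0]=[0, 0, 0, 0]
Initial: VV[1]=[0, 0, 0, 0]
Initial: VV[2]=[0, 0, 0, 0]
Initial: VV[3]=[0, 0, 0, 0]
Event 1: LOCAL 3: VV[3][3]++ -> VV[3]=[0, 0, 0, 1]
Event 2: LOCAL 2: VV[2][2]++ -> VV[2]=[0, 0, 1, 0]
Event 3: SEND 2->3: VV[2][2]++ -> VV[2]=[0, 0, 2, 0], msg_vec=[0, 0, 2, 0]; VV[3]=max(VV[3],msg_vec) then VV[3][3]++ -> VV[3]=[0, 0, 2, 2]
Event 4: LOCAL 0: VV[0][0]++ -> VV[0]=[1, 0, 0, 0]
Event 5: LOCAL 2: VV[2][2]++ -> VV[2]=[0, 0, 3, 0]
Event 6: SEND 3->1: VV[3][3]++ -> VV[3]=[0, 0, 2, 3], msg_vec=[0, 0, 2, 3]; VV[1]=max(VV[1],msg_vec) then VV[1][1]++ -> VV[1]=[0, 1, 2, 3]
Event 7: SEND 3->0: VV[3][3]++ -> VV[3]=[0, 0, 2, 4], msg_vec=[0, 0, 2, 4]; VV[0]=max(VV[0],msg_vec) then VV[0][0]++ -> VV[0]=[2, 0, 2, 4]
Event 8: LOCAL 2: VV[2][2]++ -> VV[2]=[0, 0, 4, 0]
Event 9: LOCAL 3: VV[3][3]++ -> VV[3]=[0, 0, 2, 5]
Event 10: LOCAL 1: VV[1][1]++ -> VV[1]=[0, 2, 2, 3]
Event 8 stamp: [0, 0, 4, 0]
Event 10 stamp: [0, 2, 2, 3]
[0, 0, 4, 0] <= [0, 2, 2, 3]? False
[0, 2, 2, 3] <= [0, 0, 4, 0]? False
Relation: concurrent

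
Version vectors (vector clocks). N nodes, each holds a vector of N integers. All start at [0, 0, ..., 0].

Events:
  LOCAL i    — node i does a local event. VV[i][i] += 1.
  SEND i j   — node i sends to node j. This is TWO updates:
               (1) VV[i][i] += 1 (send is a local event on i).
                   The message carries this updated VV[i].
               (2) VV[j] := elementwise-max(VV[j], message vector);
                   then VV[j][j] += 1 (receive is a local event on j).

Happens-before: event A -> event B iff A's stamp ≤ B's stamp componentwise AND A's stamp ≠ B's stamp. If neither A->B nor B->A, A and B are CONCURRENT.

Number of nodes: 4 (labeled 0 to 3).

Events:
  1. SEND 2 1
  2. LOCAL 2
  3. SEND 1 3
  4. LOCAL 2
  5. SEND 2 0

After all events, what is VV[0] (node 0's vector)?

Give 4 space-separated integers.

Answer: 1 0 4 0

Derivation:
Initial: VV[0]=[0, 0, 0, 0]
Initial: VV[1]=[0, 0, 0, 0]
Initial: VV[2]=[0, 0, 0, 0]
Initial: VV[3]=[0, 0, 0, 0]
Event 1: SEND 2->1: VV[2][2]++ -> VV[2]=[0, 0, 1, 0], msg_vec=[0, 0, 1, 0]; VV[1]=max(VV[1],msg_vec) then VV[1][1]++ -> VV[1]=[0, 1, 1, 0]
Event 2: LOCAL 2: VV[2][2]++ -> VV[2]=[0, 0, 2, 0]
Event 3: SEND 1->3: VV[1][1]++ -> VV[1]=[0, 2, 1, 0], msg_vec=[0, 2, 1, 0]; VV[3]=max(VV[3],msg_vec) then VV[3][3]++ -> VV[3]=[0, 2, 1, 1]
Event 4: LOCAL 2: VV[2][2]++ -> VV[2]=[0, 0, 3, 0]
Event 5: SEND 2->0: VV[2][2]++ -> VV[2]=[0, 0, 4, 0], msg_vec=[0, 0, 4, 0]; VV[0]=max(VV[0],msg_vec) then VV[0][0]++ -> VV[0]=[1, 0, 4, 0]
Final vectors: VV[0]=[1, 0, 4, 0]; VV[1]=[0, 2, 1, 0]; VV[2]=[0, 0, 4, 0]; VV[3]=[0, 2, 1, 1]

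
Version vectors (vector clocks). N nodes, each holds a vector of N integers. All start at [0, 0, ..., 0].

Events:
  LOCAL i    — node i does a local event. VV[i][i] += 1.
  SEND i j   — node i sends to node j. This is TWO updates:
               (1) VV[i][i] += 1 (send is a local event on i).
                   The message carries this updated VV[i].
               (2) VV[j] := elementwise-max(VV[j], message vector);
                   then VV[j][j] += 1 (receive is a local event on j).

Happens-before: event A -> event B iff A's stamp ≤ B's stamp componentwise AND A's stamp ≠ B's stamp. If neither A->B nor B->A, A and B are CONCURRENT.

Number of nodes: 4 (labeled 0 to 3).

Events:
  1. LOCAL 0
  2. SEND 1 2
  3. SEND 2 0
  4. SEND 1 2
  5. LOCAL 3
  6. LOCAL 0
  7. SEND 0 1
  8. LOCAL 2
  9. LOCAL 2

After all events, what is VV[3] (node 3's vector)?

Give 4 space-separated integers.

Initial: VV[0]=[0, 0, 0, 0]
Initial: VV[1]=[0, 0, 0, 0]
Initial: VV[2]=[0, 0, 0, 0]
Initial: VV[3]=[0, 0, 0, 0]
Event 1: LOCAL 0: VV[0][0]++ -> VV[0]=[1, 0, 0, 0]
Event 2: SEND 1->2: VV[1][1]++ -> VV[1]=[0, 1, 0, 0], msg_vec=[0, 1, 0, 0]; VV[2]=max(VV[2],msg_vec) then VV[2][2]++ -> VV[2]=[0, 1, 1, 0]
Event 3: SEND 2->0: VV[2][2]++ -> VV[2]=[0, 1, 2, 0], msg_vec=[0, 1, 2, 0]; VV[0]=max(VV[0],msg_vec) then VV[0][0]++ -> VV[0]=[2, 1, 2, 0]
Event 4: SEND 1->2: VV[1][1]++ -> VV[1]=[0, 2, 0, 0], msg_vec=[0, 2, 0, 0]; VV[2]=max(VV[2],msg_vec) then VV[2][2]++ -> VV[2]=[0, 2, 3, 0]
Event 5: LOCAL 3: VV[3][3]++ -> VV[3]=[0, 0, 0, 1]
Event 6: LOCAL 0: VV[0][0]++ -> VV[0]=[3, 1, 2, 0]
Event 7: SEND 0->1: VV[0][0]++ -> VV[0]=[4, 1, 2, 0], msg_vec=[4, 1, 2, 0]; VV[1]=max(VV[1],msg_vec) then VV[1][1]++ -> VV[1]=[4, 3, 2, 0]
Event 8: LOCAL 2: VV[2][2]++ -> VV[2]=[0, 2, 4, 0]
Event 9: LOCAL 2: VV[2][2]++ -> VV[2]=[0, 2, 5, 0]
Final vectors: VV[0]=[4, 1, 2, 0]; VV[1]=[4, 3, 2, 0]; VV[2]=[0, 2, 5, 0]; VV[3]=[0, 0, 0, 1]

Answer: 0 0 0 1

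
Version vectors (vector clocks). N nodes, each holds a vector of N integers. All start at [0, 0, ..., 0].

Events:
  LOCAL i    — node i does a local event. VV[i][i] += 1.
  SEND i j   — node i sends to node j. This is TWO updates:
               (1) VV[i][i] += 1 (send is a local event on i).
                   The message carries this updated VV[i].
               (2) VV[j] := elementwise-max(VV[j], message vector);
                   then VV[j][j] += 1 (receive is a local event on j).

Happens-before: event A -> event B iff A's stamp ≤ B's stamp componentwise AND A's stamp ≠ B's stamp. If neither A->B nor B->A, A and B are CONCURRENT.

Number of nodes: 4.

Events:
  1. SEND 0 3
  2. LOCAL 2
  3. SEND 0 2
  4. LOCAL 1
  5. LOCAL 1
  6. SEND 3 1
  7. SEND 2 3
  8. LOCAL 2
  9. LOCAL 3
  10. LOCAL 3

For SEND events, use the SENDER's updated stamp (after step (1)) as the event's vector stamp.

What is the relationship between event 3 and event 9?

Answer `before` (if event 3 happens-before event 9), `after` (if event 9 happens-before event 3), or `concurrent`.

Initial: VV[0]=[0, 0, 0, 0]
Initial: VV[1]=[0, 0, 0, 0]
Initial: VV[2]=[0, 0, 0, 0]
Initial: VV[3]=[0, 0, 0, 0]
Event 1: SEND 0->3: VV[0][0]++ -> VV[0]=[1, 0, 0, 0], msg_vec=[1, 0, 0, 0]; VV[3]=max(VV[3],msg_vec) then VV[3][3]++ -> VV[3]=[1, 0, 0, 1]
Event 2: LOCAL 2: VV[2][2]++ -> VV[2]=[0, 0, 1, 0]
Event 3: SEND 0->2: VV[0][0]++ -> VV[0]=[2, 0, 0, 0], msg_vec=[2, 0, 0, 0]; VV[2]=max(VV[2],msg_vec) then VV[2][2]++ -> VV[2]=[2, 0, 2, 0]
Event 4: LOCAL 1: VV[1][1]++ -> VV[1]=[0, 1, 0, 0]
Event 5: LOCAL 1: VV[1][1]++ -> VV[1]=[0, 2, 0, 0]
Event 6: SEND 3->1: VV[3][3]++ -> VV[3]=[1, 0, 0, 2], msg_vec=[1, 0, 0, 2]; VV[1]=max(VV[1],msg_vec) then VV[1][1]++ -> VV[1]=[1, 3, 0, 2]
Event 7: SEND 2->3: VV[2][2]++ -> VV[2]=[2, 0, 3, 0], msg_vec=[2, 0, 3, 0]; VV[3]=max(VV[3],msg_vec) then VV[3][3]++ -> VV[3]=[2, 0, 3, 3]
Event 8: LOCAL 2: VV[2][2]++ -> VV[2]=[2, 0, 4, 0]
Event 9: LOCAL 3: VV[3][3]++ -> VV[3]=[2, 0, 3, 4]
Event 10: LOCAL 3: VV[3][3]++ -> VV[3]=[2, 0, 3, 5]
Event 3 stamp: [2, 0, 0, 0]
Event 9 stamp: [2, 0, 3, 4]
[2, 0, 0, 0] <= [2, 0, 3, 4]? True
[2, 0, 3, 4] <= [2, 0, 0, 0]? False
Relation: before

Answer: before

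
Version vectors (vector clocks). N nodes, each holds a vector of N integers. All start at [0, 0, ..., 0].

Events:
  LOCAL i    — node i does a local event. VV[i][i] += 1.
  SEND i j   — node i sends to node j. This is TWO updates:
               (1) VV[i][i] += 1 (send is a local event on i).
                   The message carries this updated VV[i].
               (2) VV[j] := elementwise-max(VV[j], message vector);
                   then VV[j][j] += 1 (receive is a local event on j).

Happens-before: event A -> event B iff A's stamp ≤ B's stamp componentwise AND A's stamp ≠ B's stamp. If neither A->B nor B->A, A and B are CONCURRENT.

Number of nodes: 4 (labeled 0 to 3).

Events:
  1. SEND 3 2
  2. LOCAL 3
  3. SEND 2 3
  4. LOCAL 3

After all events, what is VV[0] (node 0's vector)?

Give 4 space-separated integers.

Initial: VV[0]=[0, 0, 0, 0]
Initial: VV[1]=[0, 0, 0, 0]
Initial: VV[2]=[0, 0, 0, 0]
Initial: VV[3]=[0, 0, 0, 0]
Event 1: SEND 3->2: VV[3][3]++ -> VV[3]=[0, 0, 0, 1], msg_vec=[0, 0, 0, 1]; VV[2]=max(VV[2],msg_vec) then VV[2][2]++ -> VV[2]=[0, 0, 1, 1]
Event 2: LOCAL 3: VV[3][3]++ -> VV[3]=[0, 0, 0, 2]
Event 3: SEND 2->3: VV[2][2]++ -> VV[2]=[0, 0, 2, 1], msg_vec=[0, 0, 2, 1]; VV[3]=max(VV[3],msg_vec) then VV[3][3]++ -> VV[3]=[0, 0, 2, 3]
Event 4: LOCAL 3: VV[3][3]++ -> VV[3]=[0, 0, 2, 4]
Final vectors: VV[0]=[0, 0, 0, 0]; VV[1]=[0, 0, 0, 0]; VV[2]=[0, 0, 2, 1]; VV[3]=[0, 0, 2, 4]

Answer: 0 0 0 0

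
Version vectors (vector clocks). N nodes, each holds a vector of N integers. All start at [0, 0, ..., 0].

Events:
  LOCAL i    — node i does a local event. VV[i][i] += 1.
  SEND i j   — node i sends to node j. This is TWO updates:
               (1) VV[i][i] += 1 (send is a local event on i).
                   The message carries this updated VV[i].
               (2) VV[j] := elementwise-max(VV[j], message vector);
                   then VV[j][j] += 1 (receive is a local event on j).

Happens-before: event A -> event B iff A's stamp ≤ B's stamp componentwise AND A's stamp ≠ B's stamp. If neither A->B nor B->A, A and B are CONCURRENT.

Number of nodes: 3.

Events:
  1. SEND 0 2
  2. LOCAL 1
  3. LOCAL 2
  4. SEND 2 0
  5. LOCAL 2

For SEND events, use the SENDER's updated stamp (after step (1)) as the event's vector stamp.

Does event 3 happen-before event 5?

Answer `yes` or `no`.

Initial: VV[0]=[0, 0, 0]
Initial: VV[1]=[0, 0, 0]
Initial: VV[2]=[0, 0, 0]
Event 1: SEND 0->2: VV[0][0]++ -> VV[0]=[1, 0, 0], msg_vec=[1, 0, 0]; VV[2]=max(VV[2],msg_vec) then VV[2][2]++ -> VV[2]=[1, 0, 1]
Event 2: LOCAL 1: VV[1][1]++ -> VV[1]=[0, 1, 0]
Event 3: LOCAL 2: VV[2][2]++ -> VV[2]=[1, 0, 2]
Event 4: SEND 2->0: VV[2][2]++ -> VV[2]=[1, 0, 3], msg_vec=[1, 0, 3]; VV[0]=max(VV[0],msg_vec) then VV[0][0]++ -> VV[0]=[2, 0, 3]
Event 5: LOCAL 2: VV[2][2]++ -> VV[2]=[1, 0, 4]
Event 3 stamp: [1, 0, 2]
Event 5 stamp: [1, 0, 4]
[1, 0, 2] <= [1, 0, 4]? True. Equal? False. Happens-before: True

Answer: yes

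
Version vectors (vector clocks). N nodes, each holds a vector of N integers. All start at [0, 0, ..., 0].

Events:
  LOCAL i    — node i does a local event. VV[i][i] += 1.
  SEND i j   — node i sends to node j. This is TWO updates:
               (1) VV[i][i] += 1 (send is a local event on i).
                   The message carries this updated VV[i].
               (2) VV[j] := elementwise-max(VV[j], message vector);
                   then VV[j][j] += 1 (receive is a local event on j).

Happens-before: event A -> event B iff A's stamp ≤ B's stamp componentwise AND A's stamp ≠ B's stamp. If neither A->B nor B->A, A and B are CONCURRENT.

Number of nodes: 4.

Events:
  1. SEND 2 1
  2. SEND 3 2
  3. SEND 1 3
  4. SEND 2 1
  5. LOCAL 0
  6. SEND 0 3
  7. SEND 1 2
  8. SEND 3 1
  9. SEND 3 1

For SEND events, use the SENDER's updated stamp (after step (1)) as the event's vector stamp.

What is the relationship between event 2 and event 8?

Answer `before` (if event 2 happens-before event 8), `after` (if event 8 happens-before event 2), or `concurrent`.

Answer: before

Derivation:
Initial: VV[0]=[0, 0, 0, 0]
Initial: VV[1]=[0, 0, 0, 0]
Initial: VV[2]=[0, 0, 0, 0]
Initial: VV[3]=[0, 0, 0, 0]
Event 1: SEND 2->1: VV[2][2]++ -> VV[2]=[0, 0, 1, 0], msg_vec=[0, 0, 1, 0]; VV[1]=max(VV[1],msg_vec) then VV[1][1]++ -> VV[1]=[0, 1, 1, 0]
Event 2: SEND 3->2: VV[3][3]++ -> VV[3]=[0, 0, 0, 1], msg_vec=[0, 0, 0, 1]; VV[2]=max(VV[2],msg_vec) then VV[2][2]++ -> VV[2]=[0, 0, 2, 1]
Event 3: SEND 1->3: VV[1][1]++ -> VV[1]=[0, 2, 1, 0], msg_vec=[0, 2, 1, 0]; VV[3]=max(VV[3],msg_vec) then VV[3][3]++ -> VV[3]=[0, 2, 1, 2]
Event 4: SEND 2->1: VV[2][2]++ -> VV[2]=[0, 0, 3, 1], msg_vec=[0, 0, 3, 1]; VV[1]=max(VV[1],msg_vec) then VV[1][1]++ -> VV[1]=[0, 3, 3, 1]
Event 5: LOCAL 0: VV[0][0]++ -> VV[0]=[1, 0, 0, 0]
Event 6: SEND 0->3: VV[0][0]++ -> VV[0]=[2, 0, 0, 0], msg_vec=[2, 0, 0, 0]; VV[3]=max(VV[3],msg_vec) then VV[3][3]++ -> VV[3]=[2, 2, 1, 3]
Event 7: SEND 1->2: VV[1][1]++ -> VV[1]=[0, 4, 3, 1], msg_vec=[0, 4, 3, 1]; VV[2]=max(VV[2],msg_vec) then VV[2][2]++ -> VV[2]=[0, 4, 4, 1]
Event 8: SEND 3->1: VV[3][3]++ -> VV[3]=[2, 2, 1, 4], msg_vec=[2, 2, 1, 4]; VV[1]=max(VV[1],msg_vec) then VV[1][1]++ -> VV[1]=[2, 5, 3, 4]
Event 9: SEND 3->1: VV[3][3]++ -> VV[3]=[2, 2, 1, 5], msg_vec=[2, 2, 1, 5]; VV[1]=max(VV[1],msg_vec) then VV[1][1]++ -> VV[1]=[2, 6, 3, 5]
Event 2 stamp: [0, 0, 0, 1]
Event 8 stamp: [2, 2, 1, 4]
[0, 0, 0, 1] <= [2, 2, 1, 4]? True
[2, 2, 1, 4] <= [0, 0, 0, 1]? False
Relation: before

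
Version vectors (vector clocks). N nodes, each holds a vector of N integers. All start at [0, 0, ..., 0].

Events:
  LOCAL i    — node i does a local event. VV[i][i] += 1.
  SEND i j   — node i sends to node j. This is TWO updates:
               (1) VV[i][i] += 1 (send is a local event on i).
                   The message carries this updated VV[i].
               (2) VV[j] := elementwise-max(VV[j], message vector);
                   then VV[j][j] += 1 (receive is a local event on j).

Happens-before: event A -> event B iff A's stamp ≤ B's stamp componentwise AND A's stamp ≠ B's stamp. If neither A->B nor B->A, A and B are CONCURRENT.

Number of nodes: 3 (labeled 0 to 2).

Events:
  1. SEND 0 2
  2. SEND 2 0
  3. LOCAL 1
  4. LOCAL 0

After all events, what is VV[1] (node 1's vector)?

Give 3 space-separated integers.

Answer: 0 1 0

Derivation:
Initial: VV[0]=[0, 0, 0]
Initial: VV[1]=[0, 0, 0]
Initial: VV[2]=[0, 0, 0]
Event 1: SEND 0->2: VV[0][0]++ -> VV[0]=[1, 0, 0], msg_vec=[1, 0, 0]; VV[2]=max(VV[2],msg_vec) then VV[2][2]++ -> VV[2]=[1, 0, 1]
Event 2: SEND 2->0: VV[2][2]++ -> VV[2]=[1, 0, 2], msg_vec=[1, 0, 2]; VV[0]=max(VV[0],msg_vec) then VV[0][0]++ -> VV[0]=[2, 0, 2]
Event 3: LOCAL 1: VV[1][1]++ -> VV[1]=[0, 1, 0]
Event 4: LOCAL 0: VV[0][0]++ -> VV[0]=[3, 0, 2]
Final vectors: VV[0]=[3, 0, 2]; VV[1]=[0, 1, 0]; VV[2]=[1, 0, 2]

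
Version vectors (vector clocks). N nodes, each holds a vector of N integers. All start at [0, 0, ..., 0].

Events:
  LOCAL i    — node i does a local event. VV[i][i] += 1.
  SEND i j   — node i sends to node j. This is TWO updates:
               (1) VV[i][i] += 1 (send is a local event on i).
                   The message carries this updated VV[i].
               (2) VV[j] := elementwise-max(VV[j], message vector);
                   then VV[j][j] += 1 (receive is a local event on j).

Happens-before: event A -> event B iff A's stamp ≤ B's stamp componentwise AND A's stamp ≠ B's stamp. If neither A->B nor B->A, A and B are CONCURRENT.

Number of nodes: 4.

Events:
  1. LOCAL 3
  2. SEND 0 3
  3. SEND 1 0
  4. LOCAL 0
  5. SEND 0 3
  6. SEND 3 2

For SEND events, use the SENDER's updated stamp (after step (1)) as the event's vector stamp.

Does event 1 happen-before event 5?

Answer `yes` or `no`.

Initial: VV[0]=[0, 0, 0, 0]
Initial: VV[1]=[0, 0, 0, 0]
Initial: VV[2]=[0, 0, 0, 0]
Initial: VV[3]=[0, 0, 0, 0]
Event 1: LOCAL 3: VV[3][3]++ -> VV[3]=[0, 0, 0, 1]
Event 2: SEND 0->3: VV[0][0]++ -> VV[0]=[1, 0, 0, 0], msg_vec=[1, 0, 0, 0]; VV[3]=max(VV[3],msg_vec) then VV[3][3]++ -> VV[3]=[1, 0, 0, 2]
Event 3: SEND 1->0: VV[1][1]++ -> VV[1]=[0, 1, 0, 0], msg_vec=[0, 1, 0, 0]; VV[0]=max(VV[0],msg_vec) then VV[0][0]++ -> VV[0]=[2, 1, 0, 0]
Event 4: LOCAL 0: VV[0][0]++ -> VV[0]=[3, 1, 0, 0]
Event 5: SEND 0->3: VV[0][0]++ -> VV[0]=[4, 1, 0, 0], msg_vec=[4, 1, 0, 0]; VV[3]=max(VV[3],msg_vec) then VV[3][3]++ -> VV[3]=[4, 1, 0, 3]
Event 6: SEND 3->2: VV[3][3]++ -> VV[3]=[4, 1, 0, 4], msg_vec=[4, 1, 0, 4]; VV[2]=max(VV[2],msg_vec) then VV[2][2]++ -> VV[2]=[4, 1, 1, 4]
Event 1 stamp: [0, 0, 0, 1]
Event 5 stamp: [4, 1, 0, 0]
[0, 0, 0, 1] <= [4, 1, 0, 0]? False. Equal? False. Happens-before: False

Answer: no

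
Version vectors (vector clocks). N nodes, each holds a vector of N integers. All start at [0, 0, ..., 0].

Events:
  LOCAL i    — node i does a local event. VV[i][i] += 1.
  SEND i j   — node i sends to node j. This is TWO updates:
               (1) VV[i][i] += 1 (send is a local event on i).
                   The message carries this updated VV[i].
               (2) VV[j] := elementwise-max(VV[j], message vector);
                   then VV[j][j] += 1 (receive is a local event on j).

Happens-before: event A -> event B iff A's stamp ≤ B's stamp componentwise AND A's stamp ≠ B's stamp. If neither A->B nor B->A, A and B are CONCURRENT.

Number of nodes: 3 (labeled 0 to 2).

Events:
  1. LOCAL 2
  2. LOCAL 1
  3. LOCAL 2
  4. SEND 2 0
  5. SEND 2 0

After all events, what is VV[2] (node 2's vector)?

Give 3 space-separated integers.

Answer: 0 0 4

Derivation:
Initial: VV[0]=[0, 0, 0]
Initial: VV[1]=[0, 0, 0]
Initial: VV[2]=[0, 0, 0]
Event 1: LOCAL 2: VV[2][2]++ -> VV[2]=[0, 0, 1]
Event 2: LOCAL 1: VV[1][1]++ -> VV[1]=[0, 1, 0]
Event 3: LOCAL 2: VV[2][2]++ -> VV[2]=[0, 0, 2]
Event 4: SEND 2->0: VV[2][2]++ -> VV[2]=[0, 0, 3], msg_vec=[0, 0, 3]; VV[0]=max(VV[0],msg_vec) then VV[0][0]++ -> VV[0]=[1, 0, 3]
Event 5: SEND 2->0: VV[2][2]++ -> VV[2]=[0, 0, 4], msg_vec=[0, 0, 4]; VV[0]=max(VV[0],msg_vec) then VV[0][0]++ -> VV[0]=[2, 0, 4]
Final vectors: VV[0]=[2, 0, 4]; VV[1]=[0, 1, 0]; VV[2]=[0, 0, 4]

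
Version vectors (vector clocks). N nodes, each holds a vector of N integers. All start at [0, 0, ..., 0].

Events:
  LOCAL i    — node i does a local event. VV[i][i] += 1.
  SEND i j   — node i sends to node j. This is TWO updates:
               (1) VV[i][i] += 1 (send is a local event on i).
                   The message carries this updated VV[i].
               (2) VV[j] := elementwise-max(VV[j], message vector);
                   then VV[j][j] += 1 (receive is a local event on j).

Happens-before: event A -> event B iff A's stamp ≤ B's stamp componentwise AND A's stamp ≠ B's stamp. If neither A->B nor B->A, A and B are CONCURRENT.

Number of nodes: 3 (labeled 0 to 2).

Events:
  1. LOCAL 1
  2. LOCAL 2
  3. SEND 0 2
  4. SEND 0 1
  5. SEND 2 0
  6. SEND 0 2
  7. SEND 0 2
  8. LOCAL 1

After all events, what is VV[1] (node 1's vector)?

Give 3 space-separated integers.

Answer: 2 3 0

Derivation:
Initial: VV[0]=[0, 0, 0]
Initial: VV[1]=[0, 0, 0]
Initial: VV[2]=[0, 0, 0]
Event 1: LOCAL 1: VV[1][1]++ -> VV[1]=[0, 1, 0]
Event 2: LOCAL 2: VV[2][2]++ -> VV[2]=[0, 0, 1]
Event 3: SEND 0->2: VV[0][0]++ -> VV[0]=[1, 0, 0], msg_vec=[1, 0, 0]; VV[2]=max(VV[2],msg_vec) then VV[2][2]++ -> VV[2]=[1, 0, 2]
Event 4: SEND 0->1: VV[0][0]++ -> VV[0]=[2, 0, 0], msg_vec=[2, 0, 0]; VV[1]=max(VV[1],msg_vec) then VV[1][1]++ -> VV[1]=[2, 2, 0]
Event 5: SEND 2->0: VV[2][2]++ -> VV[2]=[1, 0, 3], msg_vec=[1, 0, 3]; VV[0]=max(VV[0],msg_vec) then VV[0][0]++ -> VV[0]=[3, 0, 3]
Event 6: SEND 0->2: VV[0][0]++ -> VV[0]=[4, 0, 3], msg_vec=[4, 0, 3]; VV[2]=max(VV[2],msg_vec) then VV[2][2]++ -> VV[2]=[4, 0, 4]
Event 7: SEND 0->2: VV[0][0]++ -> VV[0]=[5, 0, 3], msg_vec=[5, 0, 3]; VV[2]=max(VV[2],msg_vec) then VV[2][2]++ -> VV[2]=[5, 0, 5]
Event 8: LOCAL 1: VV[1][1]++ -> VV[1]=[2, 3, 0]
Final vectors: VV[0]=[5, 0, 3]; VV[1]=[2, 3, 0]; VV[2]=[5, 0, 5]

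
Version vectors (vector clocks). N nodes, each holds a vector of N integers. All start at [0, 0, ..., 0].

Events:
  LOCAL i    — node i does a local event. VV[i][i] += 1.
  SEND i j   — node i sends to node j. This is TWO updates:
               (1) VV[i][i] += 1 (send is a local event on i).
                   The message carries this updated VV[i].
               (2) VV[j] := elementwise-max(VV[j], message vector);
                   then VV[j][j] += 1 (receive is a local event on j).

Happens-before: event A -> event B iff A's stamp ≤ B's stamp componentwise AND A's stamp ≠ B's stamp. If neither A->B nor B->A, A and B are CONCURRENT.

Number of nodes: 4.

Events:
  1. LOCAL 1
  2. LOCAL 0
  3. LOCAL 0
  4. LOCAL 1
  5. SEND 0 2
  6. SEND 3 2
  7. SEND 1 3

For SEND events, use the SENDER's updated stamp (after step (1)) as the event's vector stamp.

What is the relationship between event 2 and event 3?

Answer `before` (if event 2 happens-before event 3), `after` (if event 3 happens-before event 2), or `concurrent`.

Initial: VV[0]=[0, 0, 0, 0]
Initial: VV[1]=[0, 0, 0, 0]
Initial: VV[2]=[0, 0, 0, 0]
Initial: VV[3]=[0, 0, 0, 0]
Event 1: LOCAL 1: VV[1][1]++ -> VV[1]=[0, 1, 0, 0]
Event 2: LOCAL 0: VV[0][0]++ -> VV[0]=[1, 0, 0, 0]
Event 3: LOCAL 0: VV[0][0]++ -> VV[0]=[2, 0, 0, 0]
Event 4: LOCAL 1: VV[1][1]++ -> VV[1]=[0, 2, 0, 0]
Event 5: SEND 0->2: VV[0][0]++ -> VV[0]=[3, 0, 0, 0], msg_vec=[3, 0, 0, 0]; VV[2]=max(VV[2],msg_vec) then VV[2][2]++ -> VV[2]=[3, 0, 1, 0]
Event 6: SEND 3->2: VV[3][3]++ -> VV[3]=[0, 0, 0, 1], msg_vec=[0, 0, 0, 1]; VV[2]=max(VV[2],msg_vec) then VV[2][2]++ -> VV[2]=[3, 0, 2, 1]
Event 7: SEND 1->3: VV[1][1]++ -> VV[1]=[0, 3, 0, 0], msg_vec=[0, 3, 0, 0]; VV[3]=max(VV[3],msg_vec) then VV[3][3]++ -> VV[3]=[0, 3, 0, 2]
Event 2 stamp: [1, 0, 0, 0]
Event 3 stamp: [2, 0, 0, 0]
[1, 0, 0, 0] <= [2, 0, 0, 0]? True
[2, 0, 0, 0] <= [1, 0, 0, 0]? False
Relation: before

Answer: before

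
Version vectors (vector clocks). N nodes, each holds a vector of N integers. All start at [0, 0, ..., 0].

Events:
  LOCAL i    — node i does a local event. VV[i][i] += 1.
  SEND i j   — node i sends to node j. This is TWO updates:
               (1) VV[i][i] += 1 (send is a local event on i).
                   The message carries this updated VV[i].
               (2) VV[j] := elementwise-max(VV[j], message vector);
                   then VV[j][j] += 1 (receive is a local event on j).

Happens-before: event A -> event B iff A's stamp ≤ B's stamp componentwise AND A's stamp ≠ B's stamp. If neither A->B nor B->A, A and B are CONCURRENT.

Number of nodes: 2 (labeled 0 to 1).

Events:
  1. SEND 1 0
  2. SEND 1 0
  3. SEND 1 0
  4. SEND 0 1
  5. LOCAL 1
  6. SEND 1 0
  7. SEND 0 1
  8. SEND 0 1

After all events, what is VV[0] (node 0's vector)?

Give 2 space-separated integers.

Answer: 7 6

Derivation:
Initial: VV[0]=[0, 0]
Initial: VV[1]=[0, 0]
Event 1: SEND 1->0: VV[1][1]++ -> VV[1]=[0, 1], msg_vec=[0, 1]; VV[0]=max(VV[0],msg_vec) then VV[0][0]++ -> VV[0]=[1, 1]
Event 2: SEND 1->0: VV[1][1]++ -> VV[1]=[0, 2], msg_vec=[0, 2]; VV[0]=max(VV[0],msg_vec) then VV[0][0]++ -> VV[0]=[2, 2]
Event 3: SEND 1->0: VV[1][1]++ -> VV[1]=[0, 3], msg_vec=[0, 3]; VV[0]=max(VV[0],msg_vec) then VV[0][0]++ -> VV[0]=[3, 3]
Event 4: SEND 0->1: VV[0][0]++ -> VV[0]=[4, 3], msg_vec=[4, 3]; VV[1]=max(VV[1],msg_vec) then VV[1][1]++ -> VV[1]=[4, 4]
Event 5: LOCAL 1: VV[1][1]++ -> VV[1]=[4, 5]
Event 6: SEND 1->0: VV[1][1]++ -> VV[1]=[4, 6], msg_vec=[4, 6]; VV[0]=max(VV[0],msg_vec) then VV[0][0]++ -> VV[0]=[5, 6]
Event 7: SEND 0->1: VV[0][0]++ -> VV[0]=[6, 6], msg_vec=[6, 6]; VV[1]=max(VV[1],msg_vec) then VV[1][1]++ -> VV[1]=[6, 7]
Event 8: SEND 0->1: VV[0][0]++ -> VV[0]=[7, 6], msg_vec=[7, 6]; VV[1]=max(VV[1],msg_vec) then VV[1][1]++ -> VV[1]=[7, 8]
Final vectors: VV[0]=[7, 6]; VV[1]=[7, 8]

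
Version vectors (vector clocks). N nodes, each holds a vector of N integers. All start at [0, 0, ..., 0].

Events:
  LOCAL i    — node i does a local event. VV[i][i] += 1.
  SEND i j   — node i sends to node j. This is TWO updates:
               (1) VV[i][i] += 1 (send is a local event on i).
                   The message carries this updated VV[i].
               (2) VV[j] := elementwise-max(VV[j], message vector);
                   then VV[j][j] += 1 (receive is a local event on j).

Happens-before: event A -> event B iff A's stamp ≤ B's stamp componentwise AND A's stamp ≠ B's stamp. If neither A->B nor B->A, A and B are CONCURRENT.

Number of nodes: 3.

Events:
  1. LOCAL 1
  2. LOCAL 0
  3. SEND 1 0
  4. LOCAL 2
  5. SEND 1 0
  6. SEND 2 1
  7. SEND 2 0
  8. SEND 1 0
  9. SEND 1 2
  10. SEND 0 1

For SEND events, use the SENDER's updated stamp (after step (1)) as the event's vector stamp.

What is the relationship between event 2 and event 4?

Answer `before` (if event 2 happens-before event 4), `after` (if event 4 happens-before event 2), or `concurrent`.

Initial: VV[0]=[0, 0, 0]
Initial: VV[1]=[0, 0, 0]
Initial: VV[2]=[0, 0, 0]
Event 1: LOCAL 1: VV[1][1]++ -> VV[1]=[0, 1, 0]
Event 2: LOCAL 0: VV[0][0]++ -> VV[0]=[1, 0, 0]
Event 3: SEND 1->0: VV[1][1]++ -> VV[1]=[0, 2, 0], msg_vec=[0, 2, 0]; VV[0]=max(VV[0],msg_vec) then VV[0][0]++ -> VV[0]=[2, 2, 0]
Event 4: LOCAL 2: VV[2][2]++ -> VV[2]=[0, 0, 1]
Event 5: SEND 1->0: VV[1][1]++ -> VV[1]=[0, 3, 0], msg_vec=[0, 3, 0]; VV[0]=max(VV[0],msg_vec) then VV[0][0]++ -> VV[0]=[3, 3, 0]
Event 6: SEND 2->1: VV[2][2]++ -> VV[2]=[0, 0, 2], msg_vec=[0, 0, 2]; VV[1]=max(VV[1],msg_vec) then VV[1][1]++ -> VV[1]=[0, 4, 2]
Event 7: SEND 2->0: VV[2][2]++ -> VV[2]=[0, 0, 3], msg_vec=[0, 0, 3]; VV[0]=max(VV[0],msg_vec) then VV[0][0]++ -> VV[0]=[4, 3, 3]
Event 8: SEND 1->0: VV[1][1]++ -> VV[1]=[0, 5, 2], msg_vec=[0, 5, 2]; VV[0]=max(VV[0],msg_vec) then VV[0][0]++ -> VV[0]=[5, 5, 3]
Event 9: SEND 1->2: VV[1][1]++ -> VV[1]=[0, 6, 2], msg_vec=[0, 6, 2]; VV[2]=max(VV[2],msg_vec) then VV[2][2]++ -> VV[2]=[0, 6, 4]
Event 10: SEND 0->1: VV[0][0]++ -> VV[0]=[6, 5, 3], msg_vec=[6, 5, 3]; VV[1]=max(VV[1],msg_vec) then VV[1][1]++ -> VV[1]=[6, 7, 3]
Event 2 stamp: [1, 0, 0]
Event 4 stamp: [0, 0, 1]
[1, 0, 0] <= [0, 0, 1]? False
[0, 0, 1] <= [1, 0, 0]? False
Relation: concurrent

Answer: concurrent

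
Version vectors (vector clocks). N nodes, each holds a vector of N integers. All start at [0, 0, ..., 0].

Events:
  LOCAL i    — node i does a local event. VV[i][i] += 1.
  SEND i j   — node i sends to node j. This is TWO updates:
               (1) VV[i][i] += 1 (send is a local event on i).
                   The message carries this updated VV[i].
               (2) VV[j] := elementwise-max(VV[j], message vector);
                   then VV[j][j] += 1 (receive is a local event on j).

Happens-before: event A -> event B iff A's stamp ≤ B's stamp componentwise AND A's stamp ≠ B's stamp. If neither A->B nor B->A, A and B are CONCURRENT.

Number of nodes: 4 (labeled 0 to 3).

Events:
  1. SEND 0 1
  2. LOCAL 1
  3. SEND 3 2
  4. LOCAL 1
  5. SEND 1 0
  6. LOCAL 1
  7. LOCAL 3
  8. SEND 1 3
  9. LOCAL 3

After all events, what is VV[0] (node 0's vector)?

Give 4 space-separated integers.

Answer: 2 4 0 0

Derivation:
Initial: VV[0]=[0, 0, 0, 0]
Initial: VV[1]=[0, 0, 0, 0]
Initial: VV[2]=[0, 0, 0, 0]
Initial: VV[3]=[0, 0, 0, 0]
Event 1: SEND 0->1: VV[0][0]++ -> VV[0]=[1, 0, 0, 0], msg_vec=[1, 0, 0, 0]; VV[1]=max(VV[1],msg_vec) then VV[1][1]++ -> VV[1]=[1, 1, 0, 0]
Event 2: LOCAL 1: VV[1][1]++ -> VV[1]=[1, 2, 0, 0]
Event 3: SEND 3->2: VV[3][3]++ -> VV[3]=[0, 0, 0, 1], msg_vec=[0, 0, 0, 1]; VV[2]=max(VV[2],msg_vec) then VV[2][2]++ -> VV[2]=[0, 0, 1, 1]
Event 4: LOCAL 1: VV[1][1]++ -> VV[1]=[1, 3, 0, 0]
Event 5: SEND 1->0: VV[1][1]++ -> VV[1]=[1, 4, 0, 0], msg_vec=[1, 4, 0, 0]; VV[0]=max(VV[0],msg_vec) then VV[0][0]++ -> VV[0]=[2, 4, 0, 0]
Event 6: LOCAL 1: VV[1][1]++ -> VV[1]=[1, 5, 0, 0]
Event 7: LOCAL 3: VV[3][3]++ -> VV[3]=[0, 0, 0, 2]
Event 8: SEND 1->3: VV[1][1]++ -> VV[1]=[1, 6, 0, 0], msg_vec=[1, 6, 0, 0]; VV[3]=max(VV[3],msg_vec) then VV[3][3]++ -> VV[3]=[1, 6, 0, 3]
Event 9: LOCAL 3: VV[3][3]++ -> VV[3]=[1, 6, 0, 4]
Final vectors: VV[0]=[2, 4, 0, 0]; VV[1]=[1, 6, 0, 0]; VV[2]=[0, 0, 1, 1]; VV[3]=[1, 6, 0, 4]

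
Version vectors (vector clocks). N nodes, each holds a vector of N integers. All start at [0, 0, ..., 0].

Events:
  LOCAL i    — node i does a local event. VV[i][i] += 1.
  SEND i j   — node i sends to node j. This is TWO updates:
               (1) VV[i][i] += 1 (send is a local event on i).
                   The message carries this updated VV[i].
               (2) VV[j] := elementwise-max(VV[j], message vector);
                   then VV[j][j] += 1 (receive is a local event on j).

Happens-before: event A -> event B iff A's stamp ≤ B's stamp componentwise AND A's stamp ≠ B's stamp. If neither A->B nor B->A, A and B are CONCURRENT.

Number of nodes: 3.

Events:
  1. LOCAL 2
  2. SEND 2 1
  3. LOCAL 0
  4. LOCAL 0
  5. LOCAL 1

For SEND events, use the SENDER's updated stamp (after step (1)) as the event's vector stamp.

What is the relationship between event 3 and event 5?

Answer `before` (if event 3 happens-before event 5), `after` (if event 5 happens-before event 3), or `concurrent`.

Answer: concurrent

Derivation:
Initial: VV[0]=[0, 0, 0]
Initial: VV[1]=[0, 0, 0]
Initial: VV[2]=[0, 0, 0]
Event 1: LOCAL 2: VV[2][2]++ -> VV[2]=[0, 0, 1]
Event 2: SEND 2->1: VV[2][2]++ -> VV[2]=[0, 0, 2], msg_vec=[0, 0, 2]; VV[1]=max(VV[1],msg_vec) then VV[1][1]++ -> VV[1]=[0, 1, 2]
Event 3: LOCAL 0: VV[0][0]++ -> VV[0]=[1, 0, 0]
Event 4: LOCAL 0: VV[0][0]++ -> VV[0]=[2, 0, 0]
Event 5: LOCAL 1: VV[1][1]++ -> VV[1]=[0, 2, 2]
Event 3 stamp: [1, 0, 0]
Event 5 stamp: [0, 2, 2]
[1, 0, 0] <= [0, 2, 2]? False
[0, 2, 2] <= [1, 0, 0]? False
Relation: concurrent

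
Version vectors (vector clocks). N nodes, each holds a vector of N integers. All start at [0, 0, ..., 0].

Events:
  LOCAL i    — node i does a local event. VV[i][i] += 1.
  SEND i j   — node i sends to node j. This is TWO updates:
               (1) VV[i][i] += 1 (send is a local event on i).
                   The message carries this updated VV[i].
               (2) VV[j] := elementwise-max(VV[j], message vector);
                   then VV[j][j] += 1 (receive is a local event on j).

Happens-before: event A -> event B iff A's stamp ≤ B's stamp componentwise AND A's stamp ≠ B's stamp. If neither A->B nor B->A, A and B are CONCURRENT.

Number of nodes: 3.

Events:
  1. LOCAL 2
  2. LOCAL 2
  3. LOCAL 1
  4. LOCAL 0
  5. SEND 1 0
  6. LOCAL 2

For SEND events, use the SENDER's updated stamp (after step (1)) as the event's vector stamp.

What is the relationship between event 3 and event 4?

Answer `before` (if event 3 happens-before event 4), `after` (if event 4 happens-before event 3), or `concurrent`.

Initial: VV[0]=[0, 0, 0]
Initial: VV[1]=[0, 0, 0]
Initial: VV[2]=[0, 0, 0]
Event 1: LOCAL 2: VV[2][2]++ -> VV[2]=[0, 0, 1]
Event 2: LOCAL 2: VV[2][2]++ -> VV[2]=[0, 0, 2]
Event 3: LOCAL 1: VV[1][1]++ -> VV[1]=[0, 1, 0]
Event 4: LOCAL 0: VV[0][0]++ -> VV[0]=[1, 0, 0]
Event 5: SEND 1->0: VV[1][1]++ -> VV[1]=[0, 2, 0], msg_vec=[0, 2, 0]; VV[0]=max(VV[0],msg_vec) then VV[0][0]++ -> VV[0]=[2, 2, 0]
Event 6: LOCAL 2: VV[2][2]++ -> VV[2]=[0, 0, 3]
Event 3 stamp: [0, 1, 0]
Event 4 stamp: [1, 0, 0]
[0, 1, 0] <= [1, 0, 0]? False
[1, 0, 0] <= [0, 1, 0]? False
Relation: concurrent

Answer: concurrent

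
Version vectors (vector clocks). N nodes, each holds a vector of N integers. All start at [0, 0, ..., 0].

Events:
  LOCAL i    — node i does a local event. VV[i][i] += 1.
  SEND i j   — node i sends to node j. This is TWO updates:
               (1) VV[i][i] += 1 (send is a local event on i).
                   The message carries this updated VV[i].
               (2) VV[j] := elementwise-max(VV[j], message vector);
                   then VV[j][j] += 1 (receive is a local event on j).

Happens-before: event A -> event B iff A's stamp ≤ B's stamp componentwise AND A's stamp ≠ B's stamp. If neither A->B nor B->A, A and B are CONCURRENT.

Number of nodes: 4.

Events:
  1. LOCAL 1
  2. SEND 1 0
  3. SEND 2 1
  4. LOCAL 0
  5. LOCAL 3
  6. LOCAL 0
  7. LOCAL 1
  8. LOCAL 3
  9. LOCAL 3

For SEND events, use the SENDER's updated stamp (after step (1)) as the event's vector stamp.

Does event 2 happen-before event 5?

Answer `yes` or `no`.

Answer: no

Derivation:
Initial: VV[0]=[0, 0, 0, 0]
Initial: VV[1]=[0, 0, 0, 0]
Initial: VV[2]=[0, 0, 0, 0]
Initial: VV[3]=[0, 0, 0, 0]
Event 1: LOCAL 1: VV[1][1]++ -> VV[1]=[0, 1, 0, 0]
Event 2: SEND 1->0: VV[1][1]++ -> VV[1]=[0, 2, 0, 0], msg_vec=[0, 2, 0, 0]; VV[0]=max(VV[0],msg_vec) then VV[0][0]++ -> VV[0]=[1, 2, 0, 0]
Event 3: SEND 2->1: VV[2][2]++ -> VV[2]=[0, 0, 1, 0], msg_vec=[0, 0, 1, 0]; VV[1]=max(VV[1],msg_vec) then VV[1][1]++ -> VV[1]=[0, 3, 1, 0]
Event 4: LOCAL 0: VV[0][0]++ -> VV[0]=[2, 2, 0, 0]
Event 5: LOCAL 3: VV[3][3]++ -> VV[3]=[0, 0, 0, 1]
Event 6: LOCAL 0: VV[0][0]++ -> VV[0]=[3, 2, 0, 0]
Event 7: LOCAL 1: VV[1][1]++ -> VV[1]=[0, 4, 1, 0]
Event 8: LOCAL 3: VV[3][3]++ -> VV[3]=[0, 0, 0, 2]
Event 9: LOCAL 3: VV[3][3]++ -> VV[3]=[0, 0, 0, 3]
Event 2 stamp: [0, 2, 0, 0]
Event 5 stamp: [0, 0, 0, 1]
[0, 2, 0, 0] <= [0, 0, 0, 1]? False. Equal? False. Happens-before: False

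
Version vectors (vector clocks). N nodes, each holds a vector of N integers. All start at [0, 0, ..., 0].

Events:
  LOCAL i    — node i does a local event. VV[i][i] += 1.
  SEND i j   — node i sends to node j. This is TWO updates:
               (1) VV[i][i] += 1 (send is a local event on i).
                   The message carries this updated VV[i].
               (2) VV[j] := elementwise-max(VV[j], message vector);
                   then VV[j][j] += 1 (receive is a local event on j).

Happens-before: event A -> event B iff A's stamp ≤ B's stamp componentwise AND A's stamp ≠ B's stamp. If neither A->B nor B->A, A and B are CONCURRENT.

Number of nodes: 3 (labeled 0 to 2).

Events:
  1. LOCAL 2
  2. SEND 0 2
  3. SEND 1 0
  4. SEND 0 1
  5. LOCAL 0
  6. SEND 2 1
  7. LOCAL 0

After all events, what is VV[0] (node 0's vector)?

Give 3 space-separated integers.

Initial: VV[0]=[0, 0, 0]
Initial: VV[1]=[0, 0, 0]
Initial: VV[2]=[0, 0, 0]
Event 1: LOCAL 2: VV[2][2]++ -> VV[2]=[0, 0, 1]
Event 2: SEND 0->2: VV[0][0]++ -> VV[0]=[1, 0, 0], msg_vec=[1, 0, 0]; VV[2]=max(VV[2],msg_vec) then VV[2][2]++ -> VV[2]=[1, 0, 2]
Event 3: SEND 1->0: VV[1][1]++ -> VV[1]=[0, 1, 0], msg_vec=[0, 1, 0]; VV[0]=max(VV[0],msg_vec) then VV[0][0]++ -> VV[0]=[2, 1, 0]
Event 4: SEND 0->1: VV[0][0]++ -> VV[0]=[3, 1, 0], msg_vec=[3, 1, 0]; VV[1]=max(VV[1],msg_vec) then VV[1][1]++ -> VV[1]=[3, 2, 0]
Event 5: LOCAL 0: VV[0][0]++ -> VV[0]=[4, 1, 0]
Event 6: SEND 2->1: VV[2][2]++ -> VV[2]=[1, 0, 3], msg_vec=[1, 0, 3]; VV[1]=max(VV[1],msg_vec) then VV[1][1]++ -> VV[1]=[3, 3, 3]
Event 7: LOCAL 0: VV[0][0]++ -> VV[0]=[5, 1, 0]
Final vectors: VV[0]=[5, 1, 0]; VV[1]=[3, 3, 3]; VV[2]=[1, 0, 3]

Answer: 5 1 0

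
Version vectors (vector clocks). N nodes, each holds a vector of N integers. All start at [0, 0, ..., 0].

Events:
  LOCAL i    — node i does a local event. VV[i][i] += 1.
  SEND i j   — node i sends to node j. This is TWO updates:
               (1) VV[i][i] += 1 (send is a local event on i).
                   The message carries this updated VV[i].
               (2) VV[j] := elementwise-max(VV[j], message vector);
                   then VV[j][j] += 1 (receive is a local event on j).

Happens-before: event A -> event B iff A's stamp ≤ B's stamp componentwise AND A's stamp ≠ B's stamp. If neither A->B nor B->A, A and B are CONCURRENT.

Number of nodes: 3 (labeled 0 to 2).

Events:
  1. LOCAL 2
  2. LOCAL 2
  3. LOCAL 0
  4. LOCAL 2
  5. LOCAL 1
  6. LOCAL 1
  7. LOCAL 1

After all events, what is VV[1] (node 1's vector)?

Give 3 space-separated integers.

Initial: VV[0]=[0, 0, 0]
Initial: VV[1]=[0, 0, 0]
Initial: VV[2]=[0, 0, 0]
Event 1: LOCAL 2: VV[2][2]++ -> VV[2]=[0, 0, 1]
Event 2: LOCAL 2: VV[2][2]++ -> VV[2]=[0, 0, 2]
Event 3: LOCAL 0: VV[0][0]++ -> VV[0]=[1, 0, 0]
Event 4: LOCAL 2: VV[2][2]++ -> VV[2]=[0, 0, 3]
Event 5: LOCAL 1: VV[1][1]++ -> VV[1]=[0, 1, 0]
Event 6: LOCAL 1: VV[1][1]++ -> VV[1]=[0, 2, 0]
Event 7: LOCAL 1: VV[1][1]++ -> VV[1]=[0, 3, 0]
Final vectors: VV[0]=[1, 0, 0]; VV[1]=[0, 3, 0]; VV[2]=[0, 0, 3]

Answer: 0 3 0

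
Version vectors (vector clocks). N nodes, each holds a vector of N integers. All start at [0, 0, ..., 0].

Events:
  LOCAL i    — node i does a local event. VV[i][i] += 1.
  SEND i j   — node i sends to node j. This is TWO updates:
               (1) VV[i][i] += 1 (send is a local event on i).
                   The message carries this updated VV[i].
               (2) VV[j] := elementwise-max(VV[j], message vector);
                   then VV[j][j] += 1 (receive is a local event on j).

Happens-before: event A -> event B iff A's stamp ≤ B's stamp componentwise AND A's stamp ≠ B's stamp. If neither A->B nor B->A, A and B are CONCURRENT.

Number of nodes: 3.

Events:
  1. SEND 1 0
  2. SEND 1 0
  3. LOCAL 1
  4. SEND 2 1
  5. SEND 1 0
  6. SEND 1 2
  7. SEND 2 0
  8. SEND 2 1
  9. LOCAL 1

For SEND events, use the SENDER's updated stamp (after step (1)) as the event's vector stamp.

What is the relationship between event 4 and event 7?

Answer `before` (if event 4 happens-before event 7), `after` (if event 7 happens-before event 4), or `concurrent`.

Initial: VV[0]=[0, 0, 0]
Initial: VV[1]=[0, 0, 0]
Initial: VV[2]=[0, 0, 0]
Event 1: SEND 1->0: VV[1][1]++ -> VV[1]=[0, 1, 0], msg_vec=[0, 1, 0]; VV[0]=max(VV[0],msg_vec) then VV[0][0]++ -> VV[0]=[1, 1, 0]
Event 2: SEND 1->0: VV[1][1]++ -> VV[1]=[0, 2, 0], msg_vec=[0, 2, 0]; VV[0]=max(VV[0],msg_vec) then VV[0][0]++ -> VV[0]=[2, 2, 0]
Event 3: LOCAL 1: VV[1][1]++ -> VV[1]=[0, 3, 0]
Event 4: SEND 2->1: VV[2][2]++ -> VV[2]=[0, 0, 1], msg_vec=[0, 0, 1]; VV[1]=max(VV[1],msg_vec) then VV[1][1]++ -> VV[1]=[0, 4, 1]
Event 5: SEND 1->0: VV[1][1]++ -> VV[1]=[0, 5, 1], msg_vec=[0, 5, 1]; VV[0]=max(VV[0],msg_vec) then VV[0][0]++ -> VV[0]=[3, 5, 1]
Event 6: SEND 1->2: VV[1][1]++ -> VV[1]=[0, 6, 1], msg_vec=[0, 6, 1]; VV[2]=max(VV[2],msg_vec) then VV[2][2]++ -> VV[2]=[0, 6, 2]
Event 7: SEND 2->0: VV[2][2]++ -> VV[2]=[0, 6, 3], msg_vec=[0, 6, 3]; VV[0]=max(VV[0],msg_vec) then VV[0][0]++ -> VV[0]=[4, 6, 3]
Event 8: SEND 2->1: VV[2][2]++ -> VV[2]=[0, 6, 4], msg_vec=[0, 6, 4]; VV[1]=max(VV[1],msg_vec) then VV[1][1]++ -> VV[1]=[0, 7, 4]
Event 9: LOCAL 1: VV[1][1]++ -> VV[1]=[0, 8, 4]
Event 4 stamp: [0, 0, 1]
Event 7 stamp: [0, 6, 3]
[0, 0, 1] <= [0, 6, 3]? True
[0, 6, 3] <= [0, 0, 1]? False
Relation: before

Answer: before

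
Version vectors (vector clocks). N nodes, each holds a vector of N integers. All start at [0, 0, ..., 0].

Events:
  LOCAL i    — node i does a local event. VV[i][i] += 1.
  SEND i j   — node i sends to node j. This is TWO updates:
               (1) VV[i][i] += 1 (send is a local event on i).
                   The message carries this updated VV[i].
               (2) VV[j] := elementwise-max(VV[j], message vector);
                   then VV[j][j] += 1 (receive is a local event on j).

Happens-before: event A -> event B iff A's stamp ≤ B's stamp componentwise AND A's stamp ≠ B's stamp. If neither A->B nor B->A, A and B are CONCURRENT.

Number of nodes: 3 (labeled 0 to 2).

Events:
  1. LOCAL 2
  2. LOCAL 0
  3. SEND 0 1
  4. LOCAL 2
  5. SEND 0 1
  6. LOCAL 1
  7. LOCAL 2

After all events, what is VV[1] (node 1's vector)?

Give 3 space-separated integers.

Answer: 3 3 0

Derivation:
Initial: VV[0]=[0, 0, 0]
Initial: VV[1]=[0, 0, 0]
Initial: VV[2]=[0, 0, 0]
Event 1: LOCAL 2: VV[2][2]++ -> VV[2]=[0, 0, 1]
Event 2: LOCAL 0: VV[0][0]++ -> VV[0]=[1, 0, 0]
Event 3: SEND 0->1: VV[0][0]++ -> VV[0]=[2, 0, 0], msg_vec=[2, 0, 0]; VV[1]=max(VV[1],msg_vec) then VV[1][1]++ -> VV[1]=[2, 1, 0]
Event 4: LOCAL 2: VV[2][2]++ -> VV[2]=[0, 0, 2]
Event 5: SEND 0->1: VV[0][0]++ -> VV[0]=[3, 0, 0], msg_vec=[3, 0, 0]; VV[1]=max(VV[1],msg_vec) then VV[1][1]++ -> VV[1]=[3, 2, 0]
Event 6: LOCAL 1: VV[1][1]++ -> VV[1]=[3, 3, 0]
Event 7: LOCAL 2: VV[2][2]++ -> VV[2]=[0, 0, 3]
Final vectors: VV[0]=[3, 0, 0]; VV[1]=[3, 3, 0]; VV[2]=[0, 0, 3]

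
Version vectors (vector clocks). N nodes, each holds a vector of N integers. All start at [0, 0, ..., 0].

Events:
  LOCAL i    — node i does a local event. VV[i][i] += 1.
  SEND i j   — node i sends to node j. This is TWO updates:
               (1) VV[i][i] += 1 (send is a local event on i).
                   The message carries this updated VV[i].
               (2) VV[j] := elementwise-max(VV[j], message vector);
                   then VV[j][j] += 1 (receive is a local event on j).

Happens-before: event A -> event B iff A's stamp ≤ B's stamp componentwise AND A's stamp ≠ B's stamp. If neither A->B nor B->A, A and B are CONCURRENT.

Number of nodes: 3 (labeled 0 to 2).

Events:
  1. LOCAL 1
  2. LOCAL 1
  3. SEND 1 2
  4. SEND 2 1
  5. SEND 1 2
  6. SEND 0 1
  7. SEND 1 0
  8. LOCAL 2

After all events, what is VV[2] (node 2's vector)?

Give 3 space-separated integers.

Initial: VV[0]=[0, 0, 0]
Initial: VV[1]=[0, 0, 0]
Initial: VV[2]=[0, 0, 0]
Event 1: LOCAL 1: VV[1][1]++ -> VV[1]=[0, 1, 0]
Event 2: LOCAL 1: VV[1][1]++ -> VV[1]=[0, 2, 0]
Event 3: SEND 1->2: VV[1][1]++ -> VV[1]=[0, 3, 0], msg_vec=[0, 3, 0]; VV[2]=max(VV[2],msg_vec) then VV[2][2]++ -> VV[2]=[0, 3, 1]
Event 4: SEND 2->1: VV[2][2]++ -> VV[2]=[0, 3, 2], msg_vec=[0, 3, 2]; VV[1]=max(VV[1],msg_vec) then VV[1][1]++ -> VV[1]=[0, 4, 2]
Event 5: SEND 1->2: VV[1][1]++ -> VV[1]=[0, 5, 2], msg_vec=[0, 5, 2]; VV[2]=max(VV[2],msg_vec) then VV[2][2]++ -> VV[2]=[0, 5, 3]
Event 6: SEND 0->1: VV[0][0]++ -> VV[0]=[1, 0, 0], msg_vec=[1, 0, 0]; VV[1]=max(VV[1],msg_vec) then VV[1][1]++ -> VV[1]=[1, 6, 2]
Event 7: SEND 1->0: VV[1][1]++ -> VV[1]=[1, 7, 2], msg_vec=[1, 7, 2]; VV[0]=max(VV[0],msg_vec) then VV[0][0]++ -> VV[0]=[2, 7, 2]
Event 8: LOCAL 2: VV[2][2]++ -> VV[2]=[0, 5, 4]
Final vectors: VV[0]=[2, 7, 2]; VV[1]=[1, 7, 2]; VV[2]=[0, 5, 4]

Answer: 0 5 4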